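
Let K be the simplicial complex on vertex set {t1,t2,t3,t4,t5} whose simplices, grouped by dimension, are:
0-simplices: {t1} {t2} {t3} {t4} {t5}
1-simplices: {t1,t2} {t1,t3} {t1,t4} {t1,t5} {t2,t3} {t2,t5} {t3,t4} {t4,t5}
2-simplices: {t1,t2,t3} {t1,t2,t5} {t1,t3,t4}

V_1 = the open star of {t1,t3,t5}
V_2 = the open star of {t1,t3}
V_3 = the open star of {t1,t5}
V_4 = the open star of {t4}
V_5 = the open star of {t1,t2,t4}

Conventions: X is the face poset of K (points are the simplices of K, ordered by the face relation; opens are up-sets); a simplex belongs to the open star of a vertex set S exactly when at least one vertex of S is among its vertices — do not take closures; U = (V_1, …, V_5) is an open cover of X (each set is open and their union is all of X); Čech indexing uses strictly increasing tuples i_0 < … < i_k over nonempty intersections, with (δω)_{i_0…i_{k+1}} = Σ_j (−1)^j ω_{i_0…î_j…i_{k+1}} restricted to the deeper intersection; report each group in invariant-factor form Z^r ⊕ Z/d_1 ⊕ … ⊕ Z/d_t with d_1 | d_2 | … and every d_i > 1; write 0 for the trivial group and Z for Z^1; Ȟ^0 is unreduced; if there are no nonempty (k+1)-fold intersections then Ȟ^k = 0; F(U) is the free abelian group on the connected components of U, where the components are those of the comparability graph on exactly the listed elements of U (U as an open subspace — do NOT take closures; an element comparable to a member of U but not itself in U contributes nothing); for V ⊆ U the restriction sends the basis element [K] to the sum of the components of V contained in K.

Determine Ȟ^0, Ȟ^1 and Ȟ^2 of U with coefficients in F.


nonempty intersections:
  V1={{t1},{t3},{t5},{t1,t2},{t1,t3},{t1,t4},{t1,t5},{t2,t3},{t2,t5},{t3,t4},{t4,t5},{t1,t2,t3},{t1,t2,t5},{t1,t3,t4}} V2={{t1},{t3},{t1,t2},{t1,t3},{t1,t4},{t1,t5},{t2,t3},{t3,t4},{t1,t2,t3},{t1,t2,t5},{t1,t3,t4}} V3={{t1},{t5},{t1,t2},{t1,t3},{t1,t4},{t1,t5},{t2,t5},{t4,t5},{t1,t2,t3},{t1,t2,t5},{t1,t3,t4}} V4={{t4},{t1,t4},{t3,t4},{t4,t5},{t1,t3,t4}} V5={{t1},{t2},{t4},{t1,t2},{t1,t3},{t1,t4},{t1,t5},{t2,t3},{t2,t5},{t3,t4},{t4,t5},{t1,t2,t3},{t1,t2,t5},{t1,t3,t4}}
  V12={{t1},{t3},{t1,t2},{t1,t3},{t1,t4},{t1,t5},{t2,t3},{t3,t4},{t1,t2,t3},{t1,t2,t5},{t1,t3,t4}} V13={{t1},{t5},{t1,t2},{t1,t3},{t1,t4},{t1,t5},{t2,t5},{t4,t5},{t1,t2,t3},{t1,t2,t5},{t1,t3,t4}} V14={{t1,t4},{t3,t4},{t4,t5},{t1,t3,t4}} V15={{t1},{t1,t2},{t1,t3},{t1,t4},{t1,t5},{t2,t3},{t2,t5},{t3,t4},{t4,t5},{t1,t2,t3},{t1,t2,t5},{t1,t3,t4}} V23={{t1},{t1,t2},{t1,t3},{t1,t4},{t1,t5},{t1,t2,t3},{t1,t2,t5},{t1,t3,t4}} V24={{t1,t4},{t3,t4},{t1,t3,t4}} V25={{t1},{t1,t2},{t1,t3},{t1,t4},{t1,t5},{t2,t3},{t3,t4},{t1,t2,t3},{t1,t2,t5},{t1,t3,t4}} V34={{t1,t4},{t4,t5},{t1,t3,t4}} V35={{t1},{t1,t2},{t1,t3},{t1,t4},{t1,t5},{t2,t5},{t4,t5},{t1,t2,t3},{t1,t2,t5},{t1,t3,t4}} V45={{t4},{t1,t4},{t3,t4},{t4,t5},{t1,t3,t4}}
  V123={{t1},{t1,t2},{t1,t3},{t1,t4},{t1,t5},{t1,t2,t3},{t1,t2,t5},{t1,t3,t4}} V124={{t1,t4},{t3,t4},{t1,t3,t4}} V125={{t1},{t1,t2},{t1,t3},{t1,t4},{t1,t5},{t2,t3},{t3,t4},{t1,t2,t3},{t1,t2,t5},{t1,t3,t4}} V134={{t1,t4},{t4,t5},{t1,t3,t4}} V135={{t1},{t1,t2},{t1,t3},{t1,t4},{t1,t5},{t2,t5},{t4,t5},{t1,t2,t3},{t1,t2,t5},{t1,t3,t4}} V145={{t1,t4},{t3,t4},{t4,t5},{t1,t3,t4}} V234={{t1,t4},{t1,t3,t4}} V235={{t1},{t1,t2},{t1,t3},{t1,t4},{t1,t5},{t1,t2,t3},{t1,t2,t5},{t1,t3,t4}} V245={{t1,t4},{t3,t4},{t1,t3,t4}} V345={{t1,t4},{t4,t5},{t1,t3,t4}}
  V1234={{t1,t4},{t1,t3,t4}} V1235={{t1},{t1,t2},{t1,t3},{t1,t4},{t1,t5},{t1,t2,t3},{t1,t2,t5},{t1,t3,t4}} V1245={{t1,t4},{t3,t4},{t1,t3,t4}} V1345={{t1,t4},{t4,t5},{t1,t3,t4}} V2345={{t1,t4},{t1,t3,t4}}
  V12345={{t1,t4},{t1,t3,t4}}
components per intersection:
  V1: {{t1},{t3},{t5},{t1,t2},{t1,t3},{t1,t4},{t1,t5},{t2,t3},{t2,t5},{t3,t4},{t4,t5},{t1,t2,t3},{t1,t2,t5},{t1,t3,t4}}
  V2: {{t1},{t3},{t1,t2},{t1,t3},{t1,t4},{t1,t5},{t2,t3},{t3,t4},{t1,t2,t3},{t1,t2,t5},{t1,t3,t4}}
  V3: {{t1},{t5},{t1,t2},{t1,t3},{t1,t4},{t1,t5},{t2,t5},{t4,t5},{t1,t2,t3},{t1,t2,t5},{t1,t3,t4}}
  V4: {{t4},{t1,t4},{t3,t4},{t4,t5},{t1,t3,t4}}
  V5: {{t1},{t2},{t4},{t1,t2},{t1,t3},{t1,t4},{t1,t5},{t2,t3},{t2,t5},{t3,t4},{t4,t5},{t1,t2,t3},{t1,t2,t5},{t1,t3,t4}}
  V12: {{t1},{t3},{t1,t2},{t1,t3},{t1,t4},{t1,t5},{t2,t3},{t3,t4},{t1,t2,t3},{t1,t2,t5},{t1,t3,t4}}
  V13: {{t1},{t5},{t1,t2},{t1,t3},{t1,t4},{t1,t5},{t2,t5},{t4,t5},{t1,t2,t3},{t1,t2,t5},{t1,t3,t4}}
  V14: {{t1,t4},{t3,t4},{t1,t3,t4}} {{t4,t5}}
  V15: {{t1},{t1,t2},{t1,t3},{t1,t4},{t1,t5},{t2,t3},{t2,t5},{t3,t4},{t1,t2,t3},{t1,t2,t5},{t1,t3,t4}} {{t4,t5}}
  V23: {{t1},{t1,t2},{t1,t3},{t1,t4},{t1,t5},{t1,t2,t3},{t1,t2,t5},{t1,t3,t4}}
  V24: {{t1,t4},{t3,t4},{t1,t3,t4}}
  V25: {{t1},{t1,t2},{t1,t3},{t1,t4},{t1,t5},{t2,t3},{t3,t4},{t1,t2,t3},{t1,t2,t5},{t1,t3,t4}}
  V34: {{t1,t4},{t1,t3,t4}} {{t4,t5}}
  V35: {{t1},{t1,t2},{t1,t3},{t1,t4},{t1,t5},{t2,t5},{t1,t2,t3},{t1,t2,t5},{t1,t3,t4}} {{t4,t5}}
  V45: {{t4},{t1,t4},{t3,t4},{t4,t5},{t1,t3,t4}}
  V123: {{t1},{t1,t2},{t1,t3},{t1,t4},{t1,t5},{t1,t2,t3},{t1,t2,t5},{t1,t3,t4}}
  V124: {{t1,t4},{t3,t4},{t1,t3,t4}}
  V125: {{t1},{t1,t2},{t1,t3},{t1,t4},{t1,t5},{t2,t3},{t3,t4},{t1,t2,t3},{t1,t2,t5},{t1,t3,t4}}
  V134: {{t1,t4},{t1,t3,t4}} {{t4,t5}}
  V135: {{t1},{t1,t2},{t1,t3},{t1,t4},{t1,t5},{t2,t5},{t1,t2,t3},{t1,t2,t5},{t1,t3,t4}} {{t4,t5}}
  V145: {{t1,t4},{t3,t4},{t1,t3,t4}} {{t4,t5}}
  V234: {{t1,t4},{t1,t3,t4}}
  V235: {{t1},{t1,t2},{t1,t3},{t1,t4},{t1,t5},{t1,t2,t3},{t1,t2,t5},{t1,t3,t4}}
  V245: {{t1,t4},{t3,t4},{t1,t3,t4}}
  V345: {{t1,t4},{t1,t3,t4}} {{t4,t5}}
  V1234: {{t1,t4},{t1,t3,t4}}
  V1235: {{t1},{t1,t2},{t1,t3},{t1,t4},{t1,t5},{t1,t2,t3},{t1,t2,t5},{t1,t3,t4}}
  V1245: {{t1,t4},{t3,t4},{t1,t3,t4}}
  V1345: {{t1,t4},{t1,t3,t4}} {{t4,t5}}
  V2345: {{t1,t4},{t1,t3,t4}}
  V12345: {{t1,t4},{t1,t3,t4}}
C dims 5,14,14,6; δ0: rk 4, SNF 1^4; δ1: rk 9, SNF 1^9; δ2: rk 5, SNF 1^5
Ȟ^0: (5−4)−0=1 ⇒ Z
Ȟ^1: (14−9)−4=1 ⇒ Z
Ȟ^2: (14−5)−9=0 ⇒ 0

Ȟ^0 ≅ Z, Ȟ^1 ≅ Z and Ȟ^2 ≅ 0


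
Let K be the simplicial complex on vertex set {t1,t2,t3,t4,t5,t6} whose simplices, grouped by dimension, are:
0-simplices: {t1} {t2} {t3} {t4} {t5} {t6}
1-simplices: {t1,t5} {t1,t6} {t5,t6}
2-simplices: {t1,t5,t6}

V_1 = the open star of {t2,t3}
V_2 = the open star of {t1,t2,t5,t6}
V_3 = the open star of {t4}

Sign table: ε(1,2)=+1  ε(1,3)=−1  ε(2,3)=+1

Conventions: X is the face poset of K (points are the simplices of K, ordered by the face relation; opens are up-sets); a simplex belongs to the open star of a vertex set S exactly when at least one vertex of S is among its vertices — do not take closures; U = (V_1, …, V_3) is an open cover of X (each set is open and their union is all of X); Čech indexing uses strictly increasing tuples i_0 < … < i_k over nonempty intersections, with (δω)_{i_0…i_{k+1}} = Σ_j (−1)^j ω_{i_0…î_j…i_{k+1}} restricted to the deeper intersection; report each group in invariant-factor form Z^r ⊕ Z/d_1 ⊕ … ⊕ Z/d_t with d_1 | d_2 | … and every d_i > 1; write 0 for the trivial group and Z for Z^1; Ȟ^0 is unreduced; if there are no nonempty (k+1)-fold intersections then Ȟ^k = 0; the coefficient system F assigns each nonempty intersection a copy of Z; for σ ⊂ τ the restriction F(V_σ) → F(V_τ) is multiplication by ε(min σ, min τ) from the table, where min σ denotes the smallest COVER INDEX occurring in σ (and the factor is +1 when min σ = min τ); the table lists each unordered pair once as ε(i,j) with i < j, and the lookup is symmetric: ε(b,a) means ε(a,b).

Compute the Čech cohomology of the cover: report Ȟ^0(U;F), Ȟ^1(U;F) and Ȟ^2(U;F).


intersection data:
  V1={{t2},{t3}} V2={{t1},{t2},{t5},{t6},{t1,t5},{t1,t6},{t5,t6},{t1,t5,t6}} V3={{t4}}
  V12={{t2}}
C dims 3,1; δ0: rk 1, SNF 1^1
Ȟ^0 = (3 − 1) − 0 = 2, so Ȟ^0 ≅ Z^2
Ȟ^1 = (1 − 0) − 1 = 0, so Ȟ^1 ≅ 0
Ȟ^2 = (0 − 0) − 0 = 0, so Ȟ^2 ≅ 0

Ȟ^0(U;F) ≅ Z^2; Ȟ^1(U;F) ≅ 0; Ȟ^2(U;F) ≅ 0


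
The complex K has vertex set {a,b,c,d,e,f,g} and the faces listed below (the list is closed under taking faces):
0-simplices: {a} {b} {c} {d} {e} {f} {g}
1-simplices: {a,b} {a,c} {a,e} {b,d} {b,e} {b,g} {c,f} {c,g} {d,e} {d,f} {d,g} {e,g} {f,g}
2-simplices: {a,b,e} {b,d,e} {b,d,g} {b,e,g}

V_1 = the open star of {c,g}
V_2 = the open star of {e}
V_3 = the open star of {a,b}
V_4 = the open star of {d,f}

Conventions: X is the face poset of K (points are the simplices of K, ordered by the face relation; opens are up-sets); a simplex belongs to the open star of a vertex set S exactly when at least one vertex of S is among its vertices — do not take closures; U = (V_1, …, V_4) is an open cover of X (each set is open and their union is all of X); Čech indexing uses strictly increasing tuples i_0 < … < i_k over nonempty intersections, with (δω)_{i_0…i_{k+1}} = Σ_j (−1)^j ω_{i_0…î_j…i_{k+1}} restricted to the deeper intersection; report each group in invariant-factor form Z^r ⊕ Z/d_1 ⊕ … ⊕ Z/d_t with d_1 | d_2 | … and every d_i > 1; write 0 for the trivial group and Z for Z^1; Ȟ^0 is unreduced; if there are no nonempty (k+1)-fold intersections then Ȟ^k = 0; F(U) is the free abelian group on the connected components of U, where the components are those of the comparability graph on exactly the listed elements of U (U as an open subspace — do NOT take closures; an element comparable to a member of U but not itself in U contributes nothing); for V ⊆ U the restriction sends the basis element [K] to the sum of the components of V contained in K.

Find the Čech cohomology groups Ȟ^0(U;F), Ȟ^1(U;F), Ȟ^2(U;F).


intersection data:
  V1={{c},{g},{a,c},{b,g},{c,f},{c,g},{d,g},{e,g},{f,g},{b,d,g},{b,e,g}} V2={{e},{a,e},{b,e},{d,e},{e,g},{a,b,e},{b,d,e},{b,e,g}} V3={{a},{b},{a,b},{a,c},{a,e},{b,d},{b,e},{b,g},{a,b,e},{b,d,e},{b,d,g},{b,e,g}} V4={{d},{f},{b,d},{c,f},{d,e},{d,f},{d,g},{f,g},{b,d,e},{b,d,g}}
  V12={{e,g},{b,e,g}} V13={{a,c},{b,g},{b,d,g},{b,e,g}} V14={{c,f},{d,g},{f,g},{b,d,g}} V23={{a,e},{b,e},{a,b,e},{b,d,e},{b,e,g}} V24={{d,e},{b,d,e}} V34={{b,d},{b,d,e},{b,d,g}}
  V123={{b,e,g}} V134={{b,d,g}} V234={{b,d,e}}
components per intersection:
  V1: {{c},{g},{a,c},{b,g},{c,f},{c,g},{d,g},{e,g},{f,g},{b,d,g},{b,e,g}}
  V2: {{e},{a,e},{b,e},{d,e},{e,g},{a,b,e},{b,d,e},{b,e,g}}
  V3: {{a},{b},{a,b},{a,c},{a,e},{b,d},{b,e},{b,g},{a,b,e},{b,d,e},{b,d,g},{b,e,g}}
  V4: {{d},{f},{b,d},{c,f},{d,e},{d,f},{d,g},{f,g},{b,d,e},{b,d,g}}
  V12: {{e,g},{b,e,g}}
  V13: {{a,c}} {{b,g},{b,d,g},{b,e,g}}
  V14: {{c,f}} {{d,g},{b,d,g}} {{f,g}}
  V23: {{a,e},{b,e},{a,b,e},{b,d,e},{b,e,g}}
  V24: {{d,e},{b,d,e}}
  V34: {{b,d},{b,d,e},{b,d,g}}
  V123: {{b,e,g}}
  V134: {{b,d,g}}
  V234: {{b,d,e}}
C dims 4,9,3; δ0: rk 3, SNF 1^3; δ1: rk 3, SNF 1^3
Ȟ^0 = (4 − 3) − 0 = 1, so Ȟ^0 ≅ Z
Ȟ^1 = (9 − 3) − 3 = 3, so Ȟ^1 ≅ Z^3
Ȟ^2 = (3 − 0) − 3 = 0, so Ȟ^2 ≅ 0

Ȟ^0 ≅ Z, Ȟ^1 ≅ Z^3 and Ȟ^2 ≅ 0


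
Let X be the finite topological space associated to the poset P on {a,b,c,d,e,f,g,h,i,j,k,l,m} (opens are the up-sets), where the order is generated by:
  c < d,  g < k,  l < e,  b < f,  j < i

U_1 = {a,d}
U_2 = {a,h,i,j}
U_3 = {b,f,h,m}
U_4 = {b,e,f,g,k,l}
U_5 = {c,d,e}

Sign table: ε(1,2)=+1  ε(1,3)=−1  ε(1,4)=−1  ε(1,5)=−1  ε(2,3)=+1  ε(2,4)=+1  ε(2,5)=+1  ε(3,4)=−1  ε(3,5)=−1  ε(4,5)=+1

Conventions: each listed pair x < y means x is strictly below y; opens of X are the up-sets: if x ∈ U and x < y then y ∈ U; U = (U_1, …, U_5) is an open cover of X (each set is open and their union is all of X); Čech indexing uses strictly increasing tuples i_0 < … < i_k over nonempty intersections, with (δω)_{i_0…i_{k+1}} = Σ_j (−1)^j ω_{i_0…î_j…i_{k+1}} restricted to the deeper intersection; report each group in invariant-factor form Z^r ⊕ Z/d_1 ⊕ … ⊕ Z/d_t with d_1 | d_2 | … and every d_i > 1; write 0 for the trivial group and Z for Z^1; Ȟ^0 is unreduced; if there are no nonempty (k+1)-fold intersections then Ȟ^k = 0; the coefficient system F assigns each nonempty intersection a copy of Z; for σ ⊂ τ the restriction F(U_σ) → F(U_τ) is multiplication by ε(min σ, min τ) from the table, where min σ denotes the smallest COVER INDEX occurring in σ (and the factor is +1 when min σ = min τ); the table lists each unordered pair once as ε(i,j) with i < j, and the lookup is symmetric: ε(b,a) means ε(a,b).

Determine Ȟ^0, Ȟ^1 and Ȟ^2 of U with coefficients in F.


Ȟ^0 ≅ Z, Ȟ^1 ≅ Z, Ȟ^2 ≅ 0

intersection data:
  U12={a} U15={d} U23={h} U34={b,f} U45={e}
C dims 5,5; δ0: rk 4, SNF 1^4
Ȟ^0 = (5 − 4) − 0 = 1, so Ȟ^0 ≅ Z
Ȟ^1 = (5 − 0) − 4 = 1, so Ȟ^1 ≅ Z
Ȟ^2 = (0 − 0) − 0 = 0, so Ȟ^2 ≅ 0


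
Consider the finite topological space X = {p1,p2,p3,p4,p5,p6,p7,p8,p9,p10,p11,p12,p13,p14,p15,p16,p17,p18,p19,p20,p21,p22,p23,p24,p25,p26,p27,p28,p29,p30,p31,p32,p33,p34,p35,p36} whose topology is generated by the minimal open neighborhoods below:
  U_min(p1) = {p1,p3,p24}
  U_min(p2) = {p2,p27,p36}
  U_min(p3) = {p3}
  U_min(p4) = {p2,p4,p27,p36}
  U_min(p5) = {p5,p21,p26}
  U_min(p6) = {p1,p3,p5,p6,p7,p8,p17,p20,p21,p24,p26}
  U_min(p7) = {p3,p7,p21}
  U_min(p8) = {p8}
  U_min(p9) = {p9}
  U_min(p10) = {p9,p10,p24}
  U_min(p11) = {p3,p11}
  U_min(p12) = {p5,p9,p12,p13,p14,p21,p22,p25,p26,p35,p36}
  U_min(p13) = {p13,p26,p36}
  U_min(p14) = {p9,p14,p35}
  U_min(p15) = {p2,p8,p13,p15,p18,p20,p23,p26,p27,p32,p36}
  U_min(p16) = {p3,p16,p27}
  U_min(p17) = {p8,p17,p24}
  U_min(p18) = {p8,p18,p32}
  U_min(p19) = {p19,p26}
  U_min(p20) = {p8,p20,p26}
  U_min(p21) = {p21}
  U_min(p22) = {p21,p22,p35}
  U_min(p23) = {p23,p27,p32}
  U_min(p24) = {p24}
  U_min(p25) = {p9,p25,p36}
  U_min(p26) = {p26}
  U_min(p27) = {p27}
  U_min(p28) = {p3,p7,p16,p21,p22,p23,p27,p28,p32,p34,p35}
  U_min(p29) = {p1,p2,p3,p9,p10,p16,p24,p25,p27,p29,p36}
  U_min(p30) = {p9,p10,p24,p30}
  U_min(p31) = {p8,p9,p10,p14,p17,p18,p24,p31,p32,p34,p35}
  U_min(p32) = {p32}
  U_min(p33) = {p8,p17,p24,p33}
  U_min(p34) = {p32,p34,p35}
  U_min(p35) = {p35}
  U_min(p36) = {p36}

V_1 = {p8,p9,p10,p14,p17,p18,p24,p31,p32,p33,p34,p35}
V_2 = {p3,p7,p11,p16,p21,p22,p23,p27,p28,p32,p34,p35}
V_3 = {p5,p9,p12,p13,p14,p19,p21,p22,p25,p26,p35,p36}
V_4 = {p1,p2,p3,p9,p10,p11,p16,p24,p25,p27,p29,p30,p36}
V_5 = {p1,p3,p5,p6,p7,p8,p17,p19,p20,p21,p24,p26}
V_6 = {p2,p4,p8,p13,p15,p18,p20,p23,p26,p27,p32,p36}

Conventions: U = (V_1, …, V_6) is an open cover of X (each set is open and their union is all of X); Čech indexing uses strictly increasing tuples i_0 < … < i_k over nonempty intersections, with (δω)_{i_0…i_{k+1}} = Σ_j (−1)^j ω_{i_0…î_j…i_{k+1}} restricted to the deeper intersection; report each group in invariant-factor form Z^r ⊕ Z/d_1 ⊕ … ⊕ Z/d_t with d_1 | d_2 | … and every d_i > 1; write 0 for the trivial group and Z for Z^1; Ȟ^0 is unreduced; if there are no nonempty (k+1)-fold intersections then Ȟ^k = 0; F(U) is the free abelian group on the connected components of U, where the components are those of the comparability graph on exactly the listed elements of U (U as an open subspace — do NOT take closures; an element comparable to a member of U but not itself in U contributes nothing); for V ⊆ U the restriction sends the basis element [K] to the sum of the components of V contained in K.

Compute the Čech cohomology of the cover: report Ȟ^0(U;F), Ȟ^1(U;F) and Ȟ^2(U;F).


nonempty intersections:
  V12={p32,p34,p35} V13={p9,p14,p35} V14={p9,p10,p24} V15={p8,p17,p24} V16={p8,p18,p32} V23={p21,p22,p35} V24={p3,p11,p16,p27} V25={p3,p7,p21} V26={p23,p27,p32} V34={p9,p25,p36} V35={p5,p19,p21,p26} V36={p13,p26,p36} V45={p1,p3,p24} V46={p2,p27,p36} V56={p8,p20,p26}
  V123={p35} V126={p32} V134={p9} V145={p24} V156={p8} V235={p21} V245={p3} V246={p27} V346={p36} V356={p26}
components per intersection:
  V1: {p8,p9,p10,p14,p17,p18,p24,p31,p32,p33,p34,p35}
  V2: {p3,p7,p11,p16,p21,p22,p23,p27,p28,p32,p34,p35}
  V3: {p5,p9,p12,p13,p14,p19,p21,p22,p25,p26,p35,p36}
  V4: {p1,p2,p3,p9,p10,p11,p16,p24,p25,p27,p29,p30,p36}
  V5: {p1,p3,p5,p6,p7,p8,p17,p19,p20,p21,p24,p26}
  V6: {p2,p4,p8,p13,p15,p18,p20,p23,p26,p27,p32,p36}
  V12: {p32,p34,p35}
  V13: {p9,p14,p35}
  V14: {p9,p10,p24}
  V15: {p8,p17,p24}
  V16: {p8,p18,p32}
  V23: {p21,p22,p35}
  V24: {p3,p11,p16,p27}
  V25: {p3,p7,p21}
  V26: {p23,p27,p32}
  V34: {p9,p25,p36}
  V35: {p5,p19,p21,p26}
  V36: {p13,p26,p36}
  V45: {p1,p3,p24}
  V46: {p2,p27,p36}
  V56: {p8,p20,p26}
  V123: {p35}
  V126: {p32}
  V134: {p9}
  V145: {p24}
  V156: {p8}
  V235: {p21}
  V245: {p3}
  V246: {p27}
  V346: {p36}
  V356: {p26}
C dims 6,15,10; δ0: rk 5, SNF 1^5; δ1: rk 10, SNF 1^9·2
Ȟ^0: (6−5)−0=1 ⇒ Z
Ȟ^1: (15−10)−5=0 ⇒ 0
Ȟ^2: (10−0)−10=0 plus torsion [2] ⇒ Z/2

Ȟ^0 ≅ Z,  Ȟ^1 ≅ 0,  Ȟ^2 ≅ Z/2


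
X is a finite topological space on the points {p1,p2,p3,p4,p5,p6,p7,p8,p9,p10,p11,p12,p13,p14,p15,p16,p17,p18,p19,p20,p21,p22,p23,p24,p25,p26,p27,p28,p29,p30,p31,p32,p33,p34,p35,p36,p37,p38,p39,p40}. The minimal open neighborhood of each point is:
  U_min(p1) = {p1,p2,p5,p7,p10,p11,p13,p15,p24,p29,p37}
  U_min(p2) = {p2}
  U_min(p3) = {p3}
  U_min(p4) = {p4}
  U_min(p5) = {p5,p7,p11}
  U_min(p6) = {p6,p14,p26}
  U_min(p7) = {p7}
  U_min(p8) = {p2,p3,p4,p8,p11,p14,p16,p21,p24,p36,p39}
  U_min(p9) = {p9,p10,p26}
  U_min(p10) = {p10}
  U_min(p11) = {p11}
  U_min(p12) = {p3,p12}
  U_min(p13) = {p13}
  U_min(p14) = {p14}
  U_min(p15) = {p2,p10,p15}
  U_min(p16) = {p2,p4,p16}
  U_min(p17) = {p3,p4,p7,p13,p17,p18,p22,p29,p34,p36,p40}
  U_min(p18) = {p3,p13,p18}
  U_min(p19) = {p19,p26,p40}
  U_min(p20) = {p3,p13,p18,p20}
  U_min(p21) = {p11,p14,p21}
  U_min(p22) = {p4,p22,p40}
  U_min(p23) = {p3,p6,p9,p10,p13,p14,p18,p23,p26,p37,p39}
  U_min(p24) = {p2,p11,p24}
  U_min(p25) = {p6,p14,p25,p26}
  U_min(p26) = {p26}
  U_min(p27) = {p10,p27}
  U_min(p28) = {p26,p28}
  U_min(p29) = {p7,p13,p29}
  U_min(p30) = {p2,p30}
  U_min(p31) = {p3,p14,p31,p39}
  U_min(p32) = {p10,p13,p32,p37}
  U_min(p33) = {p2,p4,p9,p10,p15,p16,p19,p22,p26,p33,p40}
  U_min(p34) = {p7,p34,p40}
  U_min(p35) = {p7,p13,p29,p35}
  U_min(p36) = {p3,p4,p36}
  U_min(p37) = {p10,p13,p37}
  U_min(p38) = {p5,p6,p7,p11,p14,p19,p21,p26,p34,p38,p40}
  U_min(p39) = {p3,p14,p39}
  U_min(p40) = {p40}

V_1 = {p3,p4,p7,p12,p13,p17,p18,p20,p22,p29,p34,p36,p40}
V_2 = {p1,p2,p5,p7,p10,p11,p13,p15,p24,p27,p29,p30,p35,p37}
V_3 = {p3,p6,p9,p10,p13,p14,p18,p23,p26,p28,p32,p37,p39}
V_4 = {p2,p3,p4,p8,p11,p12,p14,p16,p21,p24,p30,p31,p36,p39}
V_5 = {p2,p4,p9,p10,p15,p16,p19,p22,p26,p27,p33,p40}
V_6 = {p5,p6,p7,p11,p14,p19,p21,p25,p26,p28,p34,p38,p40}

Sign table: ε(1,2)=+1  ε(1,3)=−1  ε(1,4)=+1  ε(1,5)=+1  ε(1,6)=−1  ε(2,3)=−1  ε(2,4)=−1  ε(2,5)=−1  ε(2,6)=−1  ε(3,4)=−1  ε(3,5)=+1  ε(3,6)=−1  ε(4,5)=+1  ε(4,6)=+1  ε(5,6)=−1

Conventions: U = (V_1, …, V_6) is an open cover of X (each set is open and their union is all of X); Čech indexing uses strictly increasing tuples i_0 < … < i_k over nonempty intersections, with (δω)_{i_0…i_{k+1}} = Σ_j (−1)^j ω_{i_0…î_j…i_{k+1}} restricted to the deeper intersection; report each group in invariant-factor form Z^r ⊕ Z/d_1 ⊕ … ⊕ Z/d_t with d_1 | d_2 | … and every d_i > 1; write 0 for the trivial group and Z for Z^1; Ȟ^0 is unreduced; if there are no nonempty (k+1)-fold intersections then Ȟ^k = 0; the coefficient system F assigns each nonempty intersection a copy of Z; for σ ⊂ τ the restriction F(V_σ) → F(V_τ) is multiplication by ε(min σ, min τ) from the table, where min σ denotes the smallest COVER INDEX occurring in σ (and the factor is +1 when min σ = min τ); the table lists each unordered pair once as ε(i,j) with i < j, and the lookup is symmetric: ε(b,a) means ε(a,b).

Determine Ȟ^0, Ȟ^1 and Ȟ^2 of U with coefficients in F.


Ȟ^0 ≅ 0, Ȟ^1 ≅ Z/2 and Ȟ^2 ≅ Z

nerve of the cover:
  V12={p7,p13,p29} V13={p3,p13,p18} V14={p3,p4,p12,p36} V15={p4,p22,p40} V16={p7,p34,p40} V23={p10,p13,p37} V24={p2,p11,p24,p30} V25={p2,p10,p15,p27} V26={p5,p7,p11} V34={p3,p14,p39} V35={p9,p10,p26} V36={p6,p14,p26,p28} V45={p2,p4,p16} V46={p11,p14,p21} V56={p19,p26,p40}
  V123={p13} V126={p7} V134={p3} V145={p4} V156={p40} V235={p10} V245={p2} V246={p11} V346={p14} V356={p26}
C dims 6,15,10; δ0: rk 6, SNF 1^5·2; δ1: rk 9, SNF 1^9
Ȟ^0 = (6 − 6) − 0 = 0, so Ȟ^0 ≅ 0
Ȟ^1 = (15 − 9) − 6 = 0 plus torsion [2], so Ȟ^1 ≅ Z/2
Ȟ^2 = (10 − 0) − 9 = 1, so Ȟ^2 ≅ Z


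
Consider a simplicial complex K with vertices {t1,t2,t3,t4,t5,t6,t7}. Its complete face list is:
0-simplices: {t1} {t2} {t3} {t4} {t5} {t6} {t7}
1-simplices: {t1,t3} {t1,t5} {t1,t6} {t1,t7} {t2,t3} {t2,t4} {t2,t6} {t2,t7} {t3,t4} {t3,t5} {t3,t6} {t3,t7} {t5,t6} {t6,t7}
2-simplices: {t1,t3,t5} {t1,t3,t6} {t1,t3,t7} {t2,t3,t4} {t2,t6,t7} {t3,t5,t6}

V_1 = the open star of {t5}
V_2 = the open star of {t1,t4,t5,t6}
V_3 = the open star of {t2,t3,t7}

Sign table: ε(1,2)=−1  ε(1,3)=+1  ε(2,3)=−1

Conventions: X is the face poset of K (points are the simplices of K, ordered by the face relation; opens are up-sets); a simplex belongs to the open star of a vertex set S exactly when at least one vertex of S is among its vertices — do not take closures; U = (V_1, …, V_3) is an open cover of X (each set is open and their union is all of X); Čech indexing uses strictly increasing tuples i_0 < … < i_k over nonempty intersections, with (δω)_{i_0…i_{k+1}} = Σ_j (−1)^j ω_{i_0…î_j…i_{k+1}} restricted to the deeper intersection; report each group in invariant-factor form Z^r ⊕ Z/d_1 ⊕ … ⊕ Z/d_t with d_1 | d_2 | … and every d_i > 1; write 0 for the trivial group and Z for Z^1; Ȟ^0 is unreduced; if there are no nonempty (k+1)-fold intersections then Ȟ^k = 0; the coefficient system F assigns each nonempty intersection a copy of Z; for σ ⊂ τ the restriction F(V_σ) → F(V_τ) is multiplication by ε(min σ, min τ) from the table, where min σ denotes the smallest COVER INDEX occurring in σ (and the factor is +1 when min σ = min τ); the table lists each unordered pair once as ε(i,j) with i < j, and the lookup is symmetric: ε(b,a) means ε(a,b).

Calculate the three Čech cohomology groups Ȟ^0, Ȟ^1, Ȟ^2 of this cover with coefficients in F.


Ȟ^0(U;F) ≅ Z, Ȟ^1(U;F) ≅ 0, Ȟ^2(U;F) ≅ 0

nerve of the cover:
  V1={{t5},{t1,t5},{t3,t5},{t5,t6},{t1,t3,t5},{t3,t5,t6}} V2={{t1},{t4},{t5},{t6},{t1,t3},{t1,t5},{t1,t6},{t1,t7},{t2,t4},{t2,t6},{t3,t4},{t3,t5},{t3,t6},{t5,t6},{t6,t7},{t1,t3,t5},{t1,t3,t6},{t1,t3,t7},{t2,t3,t4},{t2,t6,t7},{t3,t5,t6}} V3={{t2},{t3},{t7},{t1,t3},{t1,t7},{t2,t3},{t2,t4},{t2,t6},{t2,t7},{t3,t4},{t3,t5},{t3,t6},{t3,t7},{t6,t7},{t1,t3,t5},{t1,t3,t6},{t1,t3,t7},{t2,t3,t4},{t2,t6,t7},{t3,t5,t6}}
  V12={{t5},{t1,t5},{t3,t5},{t5,t6},{t1,t3,t5},{t3,t5,t6}} V13={{t3,t5},{t1,t3,t5},{t3,t5,t6}} V23={{t1,t3},{t1,t7},{t2,t4},{t2,t6},{t3,t4},{t3,t5},{t3,t6},{t6,t7},{t1,t3,t5},{t1,t3,t6},{t1,t3,t7},{t2,t3,t4},{t2,t6,t7},{t3,t5,t6}}
  V123={{t3,t5},{t1,t3,t5},{t3,t5,t6}}
C dims 3,3,1; δ0: rk 2, SNF 1^2; δ1: rk 1, SNF 1^1
Ȟ^0 = (3 − 2) − 0 = 1, so Ȟ^0 ≅ Z
Ȟ^1 = (3 − 1) − 2 = 0, so Ȟ^1 ≅ 0
Ȟ^2 = (1 − 0) − 1 = 0, so Ȟ^2 ≅ 0


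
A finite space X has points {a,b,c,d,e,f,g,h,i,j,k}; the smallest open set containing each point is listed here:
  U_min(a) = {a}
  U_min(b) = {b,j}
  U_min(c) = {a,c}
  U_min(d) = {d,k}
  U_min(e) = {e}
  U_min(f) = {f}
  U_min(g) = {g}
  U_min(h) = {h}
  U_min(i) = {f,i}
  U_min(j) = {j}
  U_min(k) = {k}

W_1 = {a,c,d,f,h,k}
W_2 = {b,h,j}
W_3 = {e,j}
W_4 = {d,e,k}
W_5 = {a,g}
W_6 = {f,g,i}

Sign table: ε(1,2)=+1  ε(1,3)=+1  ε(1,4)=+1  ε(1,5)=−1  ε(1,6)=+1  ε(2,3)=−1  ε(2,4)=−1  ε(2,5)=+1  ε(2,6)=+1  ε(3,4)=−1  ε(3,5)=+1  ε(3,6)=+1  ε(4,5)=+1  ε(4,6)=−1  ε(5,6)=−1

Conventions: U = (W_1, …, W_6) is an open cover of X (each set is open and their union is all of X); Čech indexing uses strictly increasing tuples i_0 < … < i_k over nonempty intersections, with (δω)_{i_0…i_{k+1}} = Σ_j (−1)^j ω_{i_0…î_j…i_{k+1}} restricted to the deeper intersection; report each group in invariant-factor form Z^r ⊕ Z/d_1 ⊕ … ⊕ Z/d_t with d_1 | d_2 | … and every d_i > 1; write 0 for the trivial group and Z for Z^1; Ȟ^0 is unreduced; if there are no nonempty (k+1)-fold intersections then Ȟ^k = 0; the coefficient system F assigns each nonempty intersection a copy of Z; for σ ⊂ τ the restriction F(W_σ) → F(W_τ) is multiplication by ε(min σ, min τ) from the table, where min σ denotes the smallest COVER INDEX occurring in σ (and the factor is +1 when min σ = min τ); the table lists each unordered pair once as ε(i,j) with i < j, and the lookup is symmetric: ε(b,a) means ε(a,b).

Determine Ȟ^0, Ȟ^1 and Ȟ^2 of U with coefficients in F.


Ȟ^0 ≅ Z; Ȟ^1 ≅ Z^2; Ȟ^2 ≅ 0

nonempty overlaps:
  W12={h} W14={d,k} W15={a} W16={f} W23={j} W34={e} W56={g}
C dims 6,7; δ0: rk 5, SNF 1^5
degree 0: 6−5−0 = 1 → Ȟ^0 ≅ Z
degree 1: 7−0−5 = 2 → Ȟ^1 ≅ Z^2
degree 2: 0−0−0 = 0 → Ȟ^2 ≅ 0


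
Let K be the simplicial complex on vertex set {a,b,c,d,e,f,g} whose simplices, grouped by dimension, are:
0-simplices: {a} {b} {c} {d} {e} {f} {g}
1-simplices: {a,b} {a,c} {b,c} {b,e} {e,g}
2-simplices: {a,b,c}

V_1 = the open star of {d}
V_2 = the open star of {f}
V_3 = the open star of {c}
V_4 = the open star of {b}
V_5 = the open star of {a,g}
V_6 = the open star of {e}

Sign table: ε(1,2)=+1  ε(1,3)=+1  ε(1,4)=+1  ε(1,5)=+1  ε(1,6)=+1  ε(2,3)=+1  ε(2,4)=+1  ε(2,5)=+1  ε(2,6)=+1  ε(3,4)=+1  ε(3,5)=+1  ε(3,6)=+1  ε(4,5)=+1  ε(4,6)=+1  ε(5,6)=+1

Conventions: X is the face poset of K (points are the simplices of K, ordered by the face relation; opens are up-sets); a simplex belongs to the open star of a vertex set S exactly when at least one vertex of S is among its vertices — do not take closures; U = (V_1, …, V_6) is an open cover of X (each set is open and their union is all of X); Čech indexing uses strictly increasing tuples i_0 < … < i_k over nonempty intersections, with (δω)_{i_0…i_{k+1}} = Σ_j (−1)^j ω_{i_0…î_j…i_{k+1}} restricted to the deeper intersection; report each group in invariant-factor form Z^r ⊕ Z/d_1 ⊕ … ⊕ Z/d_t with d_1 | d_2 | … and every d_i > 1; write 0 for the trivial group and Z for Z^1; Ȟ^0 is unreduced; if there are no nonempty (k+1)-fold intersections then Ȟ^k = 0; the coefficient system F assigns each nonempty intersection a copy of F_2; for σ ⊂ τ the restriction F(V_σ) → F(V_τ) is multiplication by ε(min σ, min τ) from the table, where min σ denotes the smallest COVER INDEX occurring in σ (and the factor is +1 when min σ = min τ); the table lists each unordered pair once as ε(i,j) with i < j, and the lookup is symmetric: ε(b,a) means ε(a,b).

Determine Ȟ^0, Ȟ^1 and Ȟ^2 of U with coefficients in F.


cover nerve:
  V1={{d}} V2={{f}} V3={{c},{a,c},{b,c},{a,b,c}} V4={{b},{a,b},{b,c},{b,e},{a,b,c}} V5={{a},{g},{a,b},{a,c},{e,g},{a,b,c}} V6={{e},{b,e},{e,g}}
  V34={{b,c},{a,b,c}} V35={{a,c},{a,b,c}} V45={{a,b},{a,b,c}} V46={{b,e}} V56={{e,g}}
  V345={{a,b,c}}
C dims 6,5,1; δ0: rk_F2 3; δ1: rk_F2 1
Ȟ^0: (6−3)−0=3 ⇒ Z/2 ⊕ Z/2 ⊕ Z/2
Ȟ^1: (5−1)−3=1 ⇒ Z/2
Ȟ^2: (1−0)−1=0 ⇒ 0

Ȟ^0(U;F) ≅ Z/2 ⊕ Z/2 ⊕ Z/2, Ȟ^1(U;F) ≅ Z/2, Ȟ^2(U;F) ≅ 0


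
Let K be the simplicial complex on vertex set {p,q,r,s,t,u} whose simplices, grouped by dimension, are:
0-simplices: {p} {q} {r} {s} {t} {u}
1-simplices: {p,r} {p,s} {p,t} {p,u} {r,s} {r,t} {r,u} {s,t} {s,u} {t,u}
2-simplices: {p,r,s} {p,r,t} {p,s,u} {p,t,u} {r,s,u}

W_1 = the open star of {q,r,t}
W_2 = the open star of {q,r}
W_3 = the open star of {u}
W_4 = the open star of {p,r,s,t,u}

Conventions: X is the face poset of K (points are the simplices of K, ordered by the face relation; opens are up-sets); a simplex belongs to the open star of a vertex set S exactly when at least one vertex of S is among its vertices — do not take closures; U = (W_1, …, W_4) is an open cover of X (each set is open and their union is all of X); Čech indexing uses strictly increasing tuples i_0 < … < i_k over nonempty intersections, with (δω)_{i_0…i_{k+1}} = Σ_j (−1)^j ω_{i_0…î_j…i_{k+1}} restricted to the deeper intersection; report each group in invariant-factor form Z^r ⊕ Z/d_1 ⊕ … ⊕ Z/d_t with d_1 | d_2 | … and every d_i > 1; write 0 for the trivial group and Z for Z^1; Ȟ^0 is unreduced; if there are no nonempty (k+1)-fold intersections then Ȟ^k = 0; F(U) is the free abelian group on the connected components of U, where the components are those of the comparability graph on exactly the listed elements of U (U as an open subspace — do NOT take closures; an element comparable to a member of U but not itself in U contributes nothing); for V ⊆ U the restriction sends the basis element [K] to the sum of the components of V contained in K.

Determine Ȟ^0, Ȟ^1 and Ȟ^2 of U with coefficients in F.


Ȟ^0 = Z^2, Ȟ^1 = 0, Ȟ^2 = 0

nonempty intersections:
  W1={{q},{r},{t},{p,r},{p,t},{r,s},{r,t},{r,u},{s,t},{t,u},{p,r,s},{p,r,t},{p,t,u},{r,s,u}} W2={{q},{r},{p,r},{r,s},{r,t},{r,u},{p,r,s},{p,r,t},{r,s,u}} W3={{u},{p,u},{r,u},{s,u},{t,u},{p,s,u},{p,t,u},{r,s,u}} W4={{p},{r},{s},{t},{u},{p,r},{p,s},{p,t},{p,u},{r,s},{r,t},{r,u},{s,t},{s,u},{t,u},{p,r,s},{p,r,t},{p,s,u},{p,t,u},{r,s,u}}
  W12={{q},{r},{p,r},{r,s},{r,t},{r,u},{p,r,s},{p,r,t},{r,s,u}} W13={{r,u},{t,u},{p,t,u},{r,s,u}} W14={{r},{t},{p,r},{p,t},{r,s},{r,t},{r,u},{s,t},{t,u},{p,r,s},{p,r,t},{p,t,u},{r,s,u}} W23={{r,u},{r,s,u}} W24={{r},{p,r},{r,s},{r,t},{r,u},{p,r,s},{p,r,t},{r,s,u}} W34={{u},{p,u},{r,u},{s,u},{t,u},{p,s,u},{p,t,u},{r,s,u}}
  W123={{r,u},{r,s,u}} W124={{r},{p,r},{r,s},{r,t},{r,u},{p,r,s},{p,r,t},{r,s,u}} W134={{r,u},{t,u},{p,t,u},{r,s,u}} W234={{r,u},{r,s,u}}
  W1234={{r,u},{r,s,u}}
components per intersection:
  W1: {{q}} {{r},{t},{p,r},{p,t},{r,s},{r,t},{r,u},{s,t},{t,u},{p,r,s},{p,r,t},{p,t,u},{r,s,u}}
  W2: {{q}} {{r},{p,r},{r,s},{r,t},{r,u},{p,r,s},{p,r,t},{r,s,u}}
  W3: {{u},{p,u},{r,u},{s,u},{t,u},{p,s,u},{p,t,u},{r,s,u}}
  W4: {{p},{r},{s},{t},{u},{p,r},{p,s},{p,t},{p,u},{r,s},{r,t},{r,u},{s,t},{s,u},{t,u},{p,r,s},{p,r,t},{p,s,u},{p,t,u},{r,s,u}}
  W12: {{q}} {{r},{p,r},{r,s},{r,t},{r,u},{p,r,s},{p,r,t},{r,s,u}}
  W13: {{r,u},{r,s,u}} {{t,u},{p,t,u}}
  W14: {{r},{t},{p,r},{p,t},{r,s},{r,t},{r,u},{s,t},{t,u},{p,r,s},{p,r,t},{p,t,u},{r,s,u}}
  W23: {{r,u},{r,s,u}}
  W24: {{r},{p,r},{r,s},{r,t},{r,u},{p,r,s},{p,r,t},{r,s,u}}
  W34: {{u},{p,u},{r,u},{s,u},{t,u},{p,s,u},{p,t,u},{r,s,u}}
  W123: {{r,u},{r,s,u}}
  W124: {{r},{p,r},{r,s},{r,t},{r,u},{p,r,s},{p,r,t},{r,s,u}}
  W134: {{r,u},{r,s,u}} {{t,u},{p,t,u}}
  W234: {{r,u},{r,s,u}}
  W1234: {{r,u},{r,s,u}}
C dims 6,8,5,1; δ0: rk 4, SNF 1^4; δ1: rk 4, SNF 1^4; δ2: rk 1, SNF 1^1
Ȟ^0: (6−4)−0=2 ⇒ Z^2
Ȟ^1: (8−4)−4=0 ⇒ 0
Ȟ^2: (5−1)−4=0 ⇒ 0


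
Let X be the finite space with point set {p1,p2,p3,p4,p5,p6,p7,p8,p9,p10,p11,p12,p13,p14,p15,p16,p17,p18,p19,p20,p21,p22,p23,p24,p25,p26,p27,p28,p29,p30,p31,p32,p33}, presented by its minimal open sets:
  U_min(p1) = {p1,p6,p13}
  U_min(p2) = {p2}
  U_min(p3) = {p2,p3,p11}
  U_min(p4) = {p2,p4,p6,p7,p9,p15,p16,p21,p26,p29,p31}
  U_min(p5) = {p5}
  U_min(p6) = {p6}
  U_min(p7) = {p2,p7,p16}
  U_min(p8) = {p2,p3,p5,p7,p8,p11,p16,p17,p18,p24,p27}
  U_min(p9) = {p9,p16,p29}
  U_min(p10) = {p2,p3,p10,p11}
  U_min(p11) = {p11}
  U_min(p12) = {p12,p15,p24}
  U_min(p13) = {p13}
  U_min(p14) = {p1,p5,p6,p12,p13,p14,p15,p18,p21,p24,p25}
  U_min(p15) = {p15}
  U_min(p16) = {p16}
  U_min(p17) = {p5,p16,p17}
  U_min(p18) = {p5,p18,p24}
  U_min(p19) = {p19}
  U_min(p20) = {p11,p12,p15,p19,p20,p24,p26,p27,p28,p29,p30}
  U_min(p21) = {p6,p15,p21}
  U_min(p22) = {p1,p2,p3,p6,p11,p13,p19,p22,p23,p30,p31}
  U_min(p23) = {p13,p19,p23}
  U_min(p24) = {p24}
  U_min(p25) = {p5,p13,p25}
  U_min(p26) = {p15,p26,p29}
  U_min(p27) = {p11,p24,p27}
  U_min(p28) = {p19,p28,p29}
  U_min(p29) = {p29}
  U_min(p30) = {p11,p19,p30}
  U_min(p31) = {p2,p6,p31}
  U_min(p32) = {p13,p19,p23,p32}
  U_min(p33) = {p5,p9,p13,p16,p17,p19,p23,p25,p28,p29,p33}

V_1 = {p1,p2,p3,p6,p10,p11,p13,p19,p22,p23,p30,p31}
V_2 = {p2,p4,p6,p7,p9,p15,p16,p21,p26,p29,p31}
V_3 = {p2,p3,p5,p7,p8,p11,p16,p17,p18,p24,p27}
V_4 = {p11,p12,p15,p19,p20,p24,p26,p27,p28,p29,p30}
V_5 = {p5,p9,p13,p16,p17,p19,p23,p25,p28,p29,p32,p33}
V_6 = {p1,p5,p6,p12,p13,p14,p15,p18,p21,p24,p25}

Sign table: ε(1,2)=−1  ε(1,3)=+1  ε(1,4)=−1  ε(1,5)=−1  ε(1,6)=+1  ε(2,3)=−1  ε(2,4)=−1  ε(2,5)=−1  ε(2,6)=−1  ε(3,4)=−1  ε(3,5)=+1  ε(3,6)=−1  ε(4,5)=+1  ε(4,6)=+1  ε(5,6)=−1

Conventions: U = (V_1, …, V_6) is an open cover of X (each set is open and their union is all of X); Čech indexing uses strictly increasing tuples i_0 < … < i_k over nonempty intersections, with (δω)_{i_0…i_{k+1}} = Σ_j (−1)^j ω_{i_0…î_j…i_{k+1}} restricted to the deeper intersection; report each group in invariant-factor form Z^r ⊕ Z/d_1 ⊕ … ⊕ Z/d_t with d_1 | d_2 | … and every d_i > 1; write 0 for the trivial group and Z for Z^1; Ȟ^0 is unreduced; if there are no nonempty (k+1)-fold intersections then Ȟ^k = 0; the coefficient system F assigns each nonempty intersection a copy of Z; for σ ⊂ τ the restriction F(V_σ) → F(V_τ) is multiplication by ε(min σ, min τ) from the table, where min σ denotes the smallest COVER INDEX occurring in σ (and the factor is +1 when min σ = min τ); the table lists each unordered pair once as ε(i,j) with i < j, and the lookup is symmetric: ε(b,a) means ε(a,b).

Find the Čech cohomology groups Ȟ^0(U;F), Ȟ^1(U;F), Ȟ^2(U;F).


nerve of the cover:
  V12={p2,p6,p31} V13={p2,p3,p11} V14={p11,p19,p30} V15={p13,p19,p23} V16={p1,p6,p13} V23={p2,p7,p16} V24={p15,p26,p29} V25={p9,p16,p29} V26={p6,p15,p21} V34={p11,p24,p27} V35={p5,p16,p17} V36={p5,p18,p24} V45={p19,p28,p29} V46={p12,p15,p24} V56={p5,p13,p25}
  V123={p2} V126={p6} V134={p11} V145={p19} V156={p13} V235={p16} V245={p29} V246={p15} V346={p24} V356={p5}
C dims 6,15,10; δ0: rk 6, SNF 1^5·2; δ1: rk 9, SNF 1^9
Ȟ^0 = (6 − 6) − 0 = 0, so Ȟ^0 ≅ 0
Ȟ^1 = (15 − 9) − 6 = 0 plus torsion [2], so Ȟ^1 ≅ Z/2
Ȟ^2 = (10 − 0) − 9 = 1, so Ȟ^2 ≅ Z

Ȟ^0 = 0,  Ȟ^1 = Z/2,  Ȟ^2 = Z


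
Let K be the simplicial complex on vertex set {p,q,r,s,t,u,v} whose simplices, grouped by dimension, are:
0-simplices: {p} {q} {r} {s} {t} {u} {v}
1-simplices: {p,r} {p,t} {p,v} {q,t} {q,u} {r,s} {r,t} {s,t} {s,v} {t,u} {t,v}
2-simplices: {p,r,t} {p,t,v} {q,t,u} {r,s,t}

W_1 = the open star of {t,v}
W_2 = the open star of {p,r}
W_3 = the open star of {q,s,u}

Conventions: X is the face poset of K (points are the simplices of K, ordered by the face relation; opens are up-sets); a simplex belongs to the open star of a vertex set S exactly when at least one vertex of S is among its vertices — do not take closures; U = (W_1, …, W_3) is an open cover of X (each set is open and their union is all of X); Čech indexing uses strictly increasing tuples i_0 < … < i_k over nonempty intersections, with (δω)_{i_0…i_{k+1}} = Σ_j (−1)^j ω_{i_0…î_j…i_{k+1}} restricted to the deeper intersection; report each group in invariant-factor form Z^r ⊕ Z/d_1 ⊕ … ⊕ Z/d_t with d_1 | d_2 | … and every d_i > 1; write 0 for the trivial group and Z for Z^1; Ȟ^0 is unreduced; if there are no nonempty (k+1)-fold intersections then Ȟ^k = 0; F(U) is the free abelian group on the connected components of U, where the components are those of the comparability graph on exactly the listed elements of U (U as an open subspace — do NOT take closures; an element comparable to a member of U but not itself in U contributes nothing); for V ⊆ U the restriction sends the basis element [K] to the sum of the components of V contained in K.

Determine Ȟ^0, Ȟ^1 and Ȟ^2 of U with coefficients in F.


intersection data:
  W1={{t},{v},{p,t},{p,v},{q,t},{r,t},{s,t},{s,v},{t,u},{t,v},{p,r,t},{p,t,v},{q,t,u},{r,s,t}} W2={{p},{r},{p,r},{p,t},{p,v},{r,s},{r,t},{p,r,t},{p,t,v},{r,s,t}} W3={{q},{s},{u},{q,t},{q,u},{r,s},{s,t},{s,v},{t,u},{q,t,u},{r,s,t}}
  W12={{p,t},{p,v},{r,t},{p,r,t},{p,t,v},{r,s,t}} W13={{q,t},{s,t},{s,v},{t,u},{q,t,u},{r,s,t}} W23={{r,s},{r,s,t}}
  W123={{r,s,t}}
components per intersection:
  W1: {{t},{v},{p,t},{p,v},{q,t},{r,t},{s,t},{s,v},{t,u},{t,v},{p,r,t},{p,t,v},{q,t,u},{r,s,t}}
  W2: {{p},{r},{p,r},{p,t},{p,v},{r,s},{r,t},{p,r,t},{p,t,v},{r,s,t}}
  W3: {{q},{u},{q,t},{q,u},{t,u},{q,t,u}} {{s},{r,s},{s,t},{s,v},{r,s,t}}
  W12: {{p,t},{p,v},{r,t},{p,r,t},{p,t,v},{r,s,t}}
  W13: {{q,t},{t,u},{q,t,u}} {{s,t},{r,s,t}} {{s,v}}
  W23: {{r,s},{r,s,t}}
  W123: {{r,s,t}}
C dims 4,5,1; δ0: rk 3, SNF 1^3; δ1: rk 1, SNF 1^1
Ȟ^0 = (4 − 3) − 0 = 1, so Ȟ^0 ≅ Z
Ȟ^1 = (5 − 1) − 3 = 1, so Ȟ^1 ≅ Z
Ȟ^2 = (1 − 0) − 1 = 0, so Ȟ^2 ≅ 0

Ȟ^0 ≅ Z, Ȟ^1 ≅ Z and Ȟ^2 ≅ 0


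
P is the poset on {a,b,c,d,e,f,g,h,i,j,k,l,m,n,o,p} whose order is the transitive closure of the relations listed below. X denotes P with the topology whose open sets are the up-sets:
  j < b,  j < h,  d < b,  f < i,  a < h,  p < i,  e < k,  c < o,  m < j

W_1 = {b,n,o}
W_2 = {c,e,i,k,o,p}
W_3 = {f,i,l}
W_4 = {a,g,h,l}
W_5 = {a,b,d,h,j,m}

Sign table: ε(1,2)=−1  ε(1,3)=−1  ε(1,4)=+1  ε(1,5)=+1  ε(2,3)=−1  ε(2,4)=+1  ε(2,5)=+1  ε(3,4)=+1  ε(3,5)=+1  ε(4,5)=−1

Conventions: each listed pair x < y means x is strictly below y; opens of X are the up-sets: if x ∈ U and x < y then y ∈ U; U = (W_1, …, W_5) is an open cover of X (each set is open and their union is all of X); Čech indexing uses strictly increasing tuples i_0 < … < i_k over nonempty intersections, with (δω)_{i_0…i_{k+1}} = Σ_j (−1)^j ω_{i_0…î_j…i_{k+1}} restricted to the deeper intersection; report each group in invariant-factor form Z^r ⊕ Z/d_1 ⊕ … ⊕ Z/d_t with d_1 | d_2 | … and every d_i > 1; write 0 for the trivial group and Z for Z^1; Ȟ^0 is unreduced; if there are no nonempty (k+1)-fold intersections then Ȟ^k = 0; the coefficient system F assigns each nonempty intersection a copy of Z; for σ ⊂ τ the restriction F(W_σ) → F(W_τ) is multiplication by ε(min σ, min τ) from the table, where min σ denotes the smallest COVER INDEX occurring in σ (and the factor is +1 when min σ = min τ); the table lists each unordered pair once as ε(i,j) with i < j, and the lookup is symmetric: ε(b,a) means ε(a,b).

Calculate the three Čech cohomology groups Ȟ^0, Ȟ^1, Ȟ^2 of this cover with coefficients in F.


nonempty overlaps:
  W12={o} W15={b} W23={i} W34={l} W45={a,h}
C dims 5,5; δ0: rk 5, SNF 1^4·2
degree 0: 5−5−0 = 0 → Ȟ^0 ≅ 0
degree 1: 5−0−5 = 0 plus torsion [2] → Ȟ^1 ≅ Z/2
degree 2: 0−0−0 = 0 → Ȟ^2 ≅ 0

Ȟ^0 ≅ 0; Ȟ^1 ≅ Z/2; Ȟ^2 ≅ 0


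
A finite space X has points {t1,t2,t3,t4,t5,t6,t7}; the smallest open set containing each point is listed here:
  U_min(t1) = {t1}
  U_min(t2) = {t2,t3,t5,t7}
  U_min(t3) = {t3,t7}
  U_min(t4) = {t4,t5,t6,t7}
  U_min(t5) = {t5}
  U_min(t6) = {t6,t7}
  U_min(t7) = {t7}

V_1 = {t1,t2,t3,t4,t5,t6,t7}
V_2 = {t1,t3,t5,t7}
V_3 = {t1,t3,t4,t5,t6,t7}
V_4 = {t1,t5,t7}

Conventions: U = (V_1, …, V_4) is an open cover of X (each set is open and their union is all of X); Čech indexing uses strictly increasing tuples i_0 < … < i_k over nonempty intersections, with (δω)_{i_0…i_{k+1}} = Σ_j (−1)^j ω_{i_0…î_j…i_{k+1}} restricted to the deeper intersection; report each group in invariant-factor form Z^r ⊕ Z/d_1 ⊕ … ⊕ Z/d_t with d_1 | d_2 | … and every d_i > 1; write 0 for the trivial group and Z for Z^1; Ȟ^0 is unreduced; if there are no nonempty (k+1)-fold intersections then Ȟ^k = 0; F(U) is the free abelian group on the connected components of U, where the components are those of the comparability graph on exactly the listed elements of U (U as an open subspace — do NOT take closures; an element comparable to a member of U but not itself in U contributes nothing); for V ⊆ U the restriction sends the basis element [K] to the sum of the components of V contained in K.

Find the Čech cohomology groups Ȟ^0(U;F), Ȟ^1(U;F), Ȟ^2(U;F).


nonempty overlaps:
  V12={t1,t3,t5,t7} V13={t1,t3,t4,t5,t6,t7} V14={t1,t5,t7} V23={t1,t3,t5,t7} V24={t1,t5,t7} V34={t1,t5,t7}
  V123={t1,t3,t5,t7} V124={t1,t5,t7} V134={t1,t5,t7} V234={t1,t5,t7}
  V1234={t1,t5,t7}
components per intersection:
  V1: {t1} {t2,t3,t4,t5,t6,t7}
  V2: {t1} {t3,t7} {t5}
  V3: {t1} {t3,t4,t5,t6,t7}
  V4: {t1} {t5} {t7}
  V12: {t1} {t3,t7} {t5}
  V13: {t1} {t3,t4,t5,t6,t7}
  V14: {t1} {t5} {t7}
  V23: {t1} {t3,t7} {t5}
  V24: {t1} {t5} {t7}
  V34: {t1} {t5} {t7}
  V123: {t1} {t3,t7} {t5}
  V124: {t1} {t5} {t7}
  V134: {t1} {t5} {t7}
  V234: {t1} {t5} {t7}
  V1234: {t1} {t5} {t7}
C dims 10,17,12,3; δ0: rk 8, SNF 1^8; δ1: rk 9, SNF 1^9; δ2: rk 3, SNF 1^3
degree 0: 10−8−0 = 2 → Ȟ^0 ≅ Z^2
degree 1: 17−9−8 = 0 → Ȟ^1 ≅ 0
degree 2: 12−3−9 = 0 → Ȟ^2 ≅ 0

Ȟ^0 ≅ Z^2,  Ȟ^1 ≅ 0,  Ȟ^2 ≅ 0
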